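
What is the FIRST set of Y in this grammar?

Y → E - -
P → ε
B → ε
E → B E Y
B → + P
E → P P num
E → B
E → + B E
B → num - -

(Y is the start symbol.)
{ '+', '-', 'num' }

FIRST sets of the other non-terminals involved (by the same procedure, iterated to a fixed point):
  FIRST(E) = { '+', '-', 'num', ε }

From Y → E - -:
  - E is a non-terminal: add FIRST(E) \ {ε} = { '+', '-', 'num' }
    E is nullable, so continue to the next symbol
  - '-' is a terminal: add '-' and stop

Collecting: FIRST(Y) = { '+', '-', 'num' }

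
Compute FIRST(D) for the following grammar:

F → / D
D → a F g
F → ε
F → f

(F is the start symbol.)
{ 'a' }

From D → a F g:
  - a is a terminal: add 'a' and stop

Collecting: FIRST(D) = { 'a' }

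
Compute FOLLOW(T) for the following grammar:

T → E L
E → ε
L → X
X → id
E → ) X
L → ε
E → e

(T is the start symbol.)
{ $ }

T is the start symbol, so $ ∈ FOLLOW(T).
T does not occur on any right-hand side.

Taking the union: FOLLOW(T) = { $ }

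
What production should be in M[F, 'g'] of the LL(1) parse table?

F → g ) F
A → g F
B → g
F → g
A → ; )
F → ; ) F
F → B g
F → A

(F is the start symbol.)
To find M[F, 'g'], we find productions for F where 'g' is in the predict set (PREDICT(N → α) = (FIRST(α) \ {ε}) ∪ (FOLLOW(N) if α ⇒* ε)).

Relevant sets:
  FIRST(B) = { 'g' }
  FIRST(A) = { ';', 'g' }

F → g ) F: PREDICT = { 'g' }
  'g' is in predict set, so this production goes in M[F, 'g']
F → g: PREDICT = { 'g' }
  'g' is in predict set, so this production goes in M[F, 'g']
F → ; ) F: PREDICT = { ';' }
F → B g: PREDICT = { 'g' }
  'g' is in predict set, so this production goes in M[F, 'g']
F → A: PREDICT = { ';', 'g' }
  'g' is in predict set, so this production goes in M[F, 'g']

M[F, 'g'] = F → g ) F, F → g, F → B g, F → A  (a multiply-defined cell — the grammar is not LL(1))

Answer: F → g ) F, F → g, F → B g, F → A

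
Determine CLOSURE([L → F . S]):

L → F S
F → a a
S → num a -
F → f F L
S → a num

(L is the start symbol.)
To compute CLOSURE, for each item [A → α.Bβ] where B is a non-terminal, add [B → .γ] for all productions B → γ; repeat for the newly added items until nothing changes.

Start with: [L → F . S]
  [L → F . S] has the dot before S: add [S → . num a -], [S → . a num]
No further items can be added.

CLOSURE = { [L → F . S], [S → . a num], [S → . num a -] }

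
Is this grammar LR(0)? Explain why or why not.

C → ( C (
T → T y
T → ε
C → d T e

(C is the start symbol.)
Yes, the grammar is LR(0)

A grammar is LR(0) if no state in the canonical LR(0) collection has:
  - both a shift item (dot before a terminal) and a complete item (shift-reduce conflict), or
  - two or more complete items (reduce-reduce conflict; the accept item [C' → C .] counts as a complete item here).

Augment with C' → C and build the canonical LR(0) collection (I0 = CLOSURE({[C' → . C]}), then GOTO on every symbol after a dot until no new states appear). It has 9 states:
  I0: { [C → . ( C (], [C → . d T e], [C' → . C] }  — shift
  I1: { [C → ( . C (], [C → . ( C (], [C → . d T e] }  — shift
  I2: { [C' → C .] }  — accept
  I3: { [C → d . T e], [T → . T y], [T → .] }  — reduce
  I4: { [C → d T . e], [T → T . y] }  — shift
  I5: { [C → d T e .] }  — reduce
  I6: { [T → T y .] }  — reduce
  I7: { [C → ( C . (] }  — shift
  I8: { [C → ( C ( .] }  — reduce

Every state is either a pure shift/goto state or contains exactly one complete item and nothing to shift — no conflicts. The grammar is LR(0).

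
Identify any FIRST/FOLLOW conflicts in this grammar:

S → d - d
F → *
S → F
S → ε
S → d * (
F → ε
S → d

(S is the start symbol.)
A FIRST/FOLLOW conflict occurs when a non-terminal N has a nullable alternative N → β (β ⇒* ε) and another alternative N → α with FIRST(α) ∩ FOLLOW(N) ≠ ∅: on such a lookahead the parser cannot decide between expanding α and letting N vanish via β.

Nullable non-terminals: F, S.
FIRST sets used below: FIRST(F) = { '*', ε }

F: nullable alternative(s) F → ε; FOLLOW(F) = { $ }
  F → *: FIRST \ {ε} = { '*' } — disjoint from FOLLOW(F)
  F → ε: FIRST \ {ε} = { } — this is the only nullable alternative, skip

S: nullable alternative(s) S → F, S → ε; FOLLOW(S) = { $ }
  S → d - d: FIRST \ {ε} = { 'd' } — disjoint from FOLLOW(S)
  S → F: FIRST \ {ε} = { '*' } — disjoint from FOLLOW(S)
  S → ε: FIRST \ {ε} = { } — disjoint from FOLLOW(S)
  S → d * (: FIRST \ {ε} = { 'd' } — disjoint from FOLLOW(S)
  S → d: FIRST \ {ε} = { 'd' } — disjoint from FOLLOW(S)

No FIRST/FOLLOW conflicts found.

Answer: No FIRST/FOLLOW conflicts.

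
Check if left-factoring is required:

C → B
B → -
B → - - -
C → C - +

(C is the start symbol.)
Yes, B has productions with common prefix '-'

Left-factoring is needed when two productions for the same non-terminal
share a common prefix on the right-hand side.

Productions for C:
  C → B
  C → C - +
Productions for B:
  B → -
  B → - - -

Found common prefix '-' in productions for B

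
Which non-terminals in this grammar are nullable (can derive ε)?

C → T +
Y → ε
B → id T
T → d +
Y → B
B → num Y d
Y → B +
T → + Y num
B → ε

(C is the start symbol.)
{ 'B', 'Y' }

A non-terminal is nullable if it can derive ε (the empty string): either it has an ε-production, or it has a production whose right-hand side consists entirely of nullable non-terminals.

ε-productions: Y → ε, B → ε
So Y, B are immediately nullable.
No further non-terminal can be added: every production for the remaining non-terminals contains a terminal or a non-nullable non-terminal.
Nullable = { 'B', 'Y' }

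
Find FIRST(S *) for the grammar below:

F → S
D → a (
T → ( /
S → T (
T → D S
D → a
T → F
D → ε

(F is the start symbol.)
{ '(', 'a' }

FIRST sets of the non-terminals involved (from the grammar, by fixed-point iteration):
  FIRST(S) = { '(', 'a' }

To compute FIRST(S *), process the symbols left to right:
Symbol S is a non-terminal. Add FIRST(S) \ {ε} = { '(', 'a' }
S is not nullable (ε ∉ FIRST(S)), so stop here.
FIRST(S *) = { '(', 'a' }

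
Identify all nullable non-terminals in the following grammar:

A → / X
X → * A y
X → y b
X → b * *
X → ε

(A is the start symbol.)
ε-productions: X → ε
So X is immediately nullable.
No further non-terminal can be added: every production for the remaining non-terminals contains a terminal or a non-nullable non-terminal.
Nullable = { 'X' }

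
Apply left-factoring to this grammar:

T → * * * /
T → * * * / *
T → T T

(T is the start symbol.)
Left-factoring transforms A → αβ₁ | αβ₂ into A → αA' and A' → β₁ | β₂
(α is the longest common prefix among the alternatives). Repeat until
no nonterminal has two alternatives with a common prefix.

Round 1: T has alternatives sharing prefix '* * * /'. Introduce T': T → * * * / T'
  Add: T' → ε
  Add: T' → *

No remaining common prefixes — done.

Resulting grammar:
T → * * * / T'
T' → ε
T' → *
T → T T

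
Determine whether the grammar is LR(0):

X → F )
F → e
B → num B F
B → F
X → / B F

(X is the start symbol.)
Yes, the grammar is LR(0)

Augment with X' → X and build the canonical LR(0) collection (I0 = CLOSURE({[X' → . X]}), then GOTO on every symbol after a dot until no new states appear). It has 12 states:
  I0: { [F → . e], [X → . / B F], [X → . F )], [X' → . X] }  — shift
  I1: { [B → . F], [B → . num B F], [F → . e], [X → / . B F] }  — shift
  I2: { [X → F . )] }  — shift
  I3: { [X' → X .] }  — accept
  I4: { [F → e .] }  — reduce
  I5: { [X → F ) .] }  — reduce
  I6: { [F → . e], [X → / B . F] }  — shift
  I7: { [B → F .] }  — reduce
  I8: { [B → . F], [B → . num B F], [B → num . B F], [F → . e] }  — shift
  I9: { [B → num B . F], [F → . e] }  — shift
  I10: { [B → num B F .] }  — reduce
  I11: { [X → / B F .] }  — reduce

Every state is either a pure shift/goto state or contains exactly one complete item and nothing to shift — no conflicts. The grammar is LR(0).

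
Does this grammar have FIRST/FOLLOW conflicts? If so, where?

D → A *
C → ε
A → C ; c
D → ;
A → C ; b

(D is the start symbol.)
A FIRST/FOLLOW conflict occurs when a non-terminal N has a nullable alternative N → β (β ⇒* ε) and another alternative N → α with FIRST(α) ∩ FOLLOW(N) ≠ ∅: on such a lookahead the parser cannot decide between expanding α and letting N vanish via β.

Nullable non-terminals: C.
C has a nullable alternative but only one production, so nothing to check.

A, D have no nullable alternative, so no FIRST/FOLLOW check is needed there.

No FIRST/FOLLOW conflicts found.

Answer: No FIRST/FOLLOW conflicts.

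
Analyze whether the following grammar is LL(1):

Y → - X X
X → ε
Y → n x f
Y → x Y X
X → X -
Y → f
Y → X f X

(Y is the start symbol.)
A grammar is LL(1) if for each non-terminal N with multiple productions, the predict sets of those productions are pairwise disjoint, where PREDICT(N → α) = (FIRST(α) \ {ε}) ∪ (FOLLOW(N) if α ⇒* ε).

Relevant sets:
  FIRST(X) = { '-', ε }
  FOLLOW(X) = { $, '-', 'f' }

For Y:
  PREDICT(Y → '-' X X) = { '-' }
  PREDICT(Y → n x f) = { 'n' }
  PREDICT(Y → x Y X) = { 'x' }
  PREDICT(Y → f) = { 'f' }
  PREDICT(Y → X f X) = { '-', 'f' }
For X:
  PREDICT(X → ε) = { $, '-', 'f' }
  PREDICT(X → X '-') = { '-' }

Conflict found: Predict set conflict for Y: { '-' }
The grammar is NOT LL(1).

Answer: No. Predict set conflict for Y: { '-' }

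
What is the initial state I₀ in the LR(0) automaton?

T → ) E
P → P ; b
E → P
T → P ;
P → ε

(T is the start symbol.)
{ [P → . P ; b], [P → .], [T → . ) E], [T → . P ;], [T' → . T] }

First, augment the grammar with T' → T
I₀ = CLOSURE({ [T' → . T] }):
  [T' → . T] has the dot before T: add [T → . ) E], [T → . P ;]
  [T → . P ;] has the dot before P: add [P → . P ; b], [P → .]
No further items can be added.

I₀ = { [P → . P ; b], [P → .], [T → . ) E], [T → . P ;], [T' → . T] }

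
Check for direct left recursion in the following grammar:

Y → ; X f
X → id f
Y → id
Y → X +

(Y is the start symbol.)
No direct left recursion

Direct left recursion occurs when N → N α for some non-terminal N (the right-hand side begins with the left-hand side itself).

Y → ; X f: starts with ';'
X → id f: starts with id
Y → id: starts with id
Y → X +: starts with X

No direct left recursion found.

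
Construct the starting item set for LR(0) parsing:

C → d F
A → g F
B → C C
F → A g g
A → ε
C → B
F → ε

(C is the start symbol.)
{ [B → . C C], [C → . B], [C → . d F], [C' → . C] }

First, augment the grammar with C' → C
I₀ = CLOSURE({ [C' → . C] }):
  [C' → . C] has the dot before C: add [C → . d F], [C → . B]
  [C → . B] has the dot before B: add [B → . C C]
No further items can be added.

I₀ = { [B → . C C], [C → . B], [C → . d F], [C' → . C] }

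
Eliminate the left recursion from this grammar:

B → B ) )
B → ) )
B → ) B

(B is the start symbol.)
B is directly left-recursive. The standard transformation for
  A → A α₁ | ... | A α_m | β₁ | ... | β_n
is
  A  → β₁ A' | ... | β_n A'
  A' → α₁ A' | ... | α_m A' | ε

B → ) ) becomes B → ) ) B'
B → ) B becomes B → ) B B'
B → B ) ) becomes B' → ) ) B'
Add B' → ε

Resulting grammar:
B → ) ) B'
B → ) B B'
B' → ) ) B'
B' → ε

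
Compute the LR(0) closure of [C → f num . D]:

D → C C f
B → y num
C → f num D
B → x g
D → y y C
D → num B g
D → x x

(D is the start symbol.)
{ [C → . f num D], [C → f num . D], [D → . C C f], [D → . num B g], [D → . x x], [D → . y y C] }

Start with: [C → f num . D]
  [C → f num . D] has the dot before D: add [D → . C C f], [D → . y y C], [D → . num B g], [D → . x x]
  [D → . C C f] has the dot before C: add [C → . f num D]
No further items can be added.

CLOSURE = { [C → . f num D], [C → f num . D], [D → . C C f], [D → . num B g], [D → . x x], [D → . y y C] }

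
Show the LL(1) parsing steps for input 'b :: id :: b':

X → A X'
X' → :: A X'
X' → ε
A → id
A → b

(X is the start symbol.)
Stack is shown with the top on the left.

Stack      Input           Action
---------------------------------
X $        b :: id :: b $  output X → A X'
A X' $     b :: id :: b $  output A → b
b X' $     b :: id :: b $  match 'b'
X' $       :: id :: b $    output X' → :: A X'
:: A X' $  :: id :: b $    match '::'
A X' $     id :: b $       output A → id
id X' $    id :: b $       match 'id'
X' $       :: b $          output X' → :: A X'
:: A X' $  :: b $          match '::'
A X' $     b $             output A → b
b X' $     b $             match 'b'
X' $       $               output X' → ε
$          $               accept

The string is accepted.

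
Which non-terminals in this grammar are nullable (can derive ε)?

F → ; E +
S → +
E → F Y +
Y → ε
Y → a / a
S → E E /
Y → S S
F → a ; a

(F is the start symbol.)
{ 'Y' }

ε-productions: Y → ε
So Y is immediately nullable.
No further non-terminal can be added: every production for the remaining non-terminals contains a terminal or a non-nullable non-terminal.
Nullable = { 'Y' }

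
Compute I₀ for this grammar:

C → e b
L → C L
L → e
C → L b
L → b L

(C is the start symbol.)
First, augment the grammar with C' → C
I₀ = CLOSURE({ [C' → . C] }):
  [C' → . C] has the dot before C: add [C → . e b], [C → . L b]
  [C → . L b] has the dot before L: add [L → . C L], [L → . e], [L → . b L]
No further items can be added.

I₀ = { [C → . L b], [C → . e b], [C' → . C], [L → . C L], [L → . b L], [L → . e] }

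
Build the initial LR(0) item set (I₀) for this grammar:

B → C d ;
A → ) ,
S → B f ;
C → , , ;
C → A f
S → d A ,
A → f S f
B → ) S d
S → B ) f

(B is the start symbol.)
{ [A → . ) ,], [A → . f S f], [B → . ) S d], [B → . C d ;], [B' → . B], [C → . , , ;], [C → . A f] }

First, augment the grammar with B' → B
I₀ = CLOSURE({ [B' → . B] }):
  [B' → . B] has the dot before B: add [B → . C d ;], [B → . ) S d]
  [B → . C d ;] has the dot before C: add [C → . , , ;], [C → . A f]
  [C → . A f] has the dot before A: add [A → . ) ,], [A → . f S f]
No further items can be added.

I₀ = { [A → . ) ,], [A → . f S f], [B → . ) S d], [B → . C d ;], [B' → . B], [C → . , , ;], [C → . A f] }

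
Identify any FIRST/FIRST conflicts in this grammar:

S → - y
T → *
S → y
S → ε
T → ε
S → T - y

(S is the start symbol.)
Yes. S → '-' y / S → T '-' y on { '-' }

A FIRST/FIRST conflict occurs when two productions N → α and N → β for the same non-terminal have FIRST(α) ∩ FIRST(β) ≠ ∅ (with ε ∈ FIRST of a nullable right-hand side, so two nullable alternatives also conflict).

FIRST sets of the non-terminals at (or reachable through a nullable prefix from) the front of some alternative:
  FIRST(T) = { '*', ε }

Productions for S:
  S → - y: FIRST = { '-' }
  S → y: FIRST = { 'y' }
  S → ε: FIRST = { ε }
  S → T - y: FIRST = { '*', '-' }
Productions for T:
  T → *: FIRST = { '*' }
  T → ε: FIRST = { ε }

Conflict for S: S → - y and S → T - y
  Overlap: { '-' }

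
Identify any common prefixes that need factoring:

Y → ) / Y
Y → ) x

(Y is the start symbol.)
Left-factoring is needed when two productions for the same non-terminal
share a common prefix on the right-hand side.

Productions for Y:
  Y → ) / Y
  Y → ) x

Found common prefix ')' in productions for Y

Answer: Yes, Y has productions with common prefix ')'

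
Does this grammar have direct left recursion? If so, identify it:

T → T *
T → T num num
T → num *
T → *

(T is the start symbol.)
Yes, T is left-recursive

Direct left recursion occurs when N → N α for some non-terminal N (the right-hand side begins with the left-hand side itself).

T → T *: LEFT RECURSIVE (starts with T)
T → T num num: LEFT RECURSIVE (starts with T)
T → num *: starts with num
T → *: starts with '*'

The grammar has direct left recursion on: T.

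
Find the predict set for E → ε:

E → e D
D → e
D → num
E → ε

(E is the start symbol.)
PREDICT(E → ε) = (FIRST(RHS) \ {ε}) ∪ (FOLLOW(E) if ε ∈ FIRST(RHS), i.e. RHS ⇒* ε)
The right-hand side is ε (FIRST(ε) = { ε }), so the predict set is FOLLOW(E) = { $ }
PREDICT(E → ε) = { $ }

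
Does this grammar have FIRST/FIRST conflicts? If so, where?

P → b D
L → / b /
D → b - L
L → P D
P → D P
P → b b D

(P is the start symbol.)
FIRST sets of the non-terminals at (or reachable through a nullable prefix from) the front of some alternative:
  FIRST(D) = { 'b' }
  FIRST(P) = { 'b' }

Productions for P:
  P → b D: FIRST = { 'b' }
  P → D P: FIRST = { 'b' }
  P → b b D: FIRST = { 'b' }
Productions for L:
  L → / b /: FIRST = { '/' }
  L → P D: FIRST = { 'b' }
D has only one production, so no FIRST/FIRST conflict is possible there.

Conflict for P: P → b D and P → D P
  Overlap: { 'b' }
Conflict for P: P → b D and P → b b D
  Overlap: { 'b' }
Conflict for P: P → D P and P → b b D
  Overlap: { 'b' }

Answer: Yes. P → b D / P → D P on { 'b' }; P → b D / P → b b D on { 'b' }; P → D P / P → b b D on { 'b' }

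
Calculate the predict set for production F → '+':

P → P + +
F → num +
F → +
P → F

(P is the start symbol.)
{ '+' }

PREDICT(F → '+') = (FIRST(RHS) \ {ε}) ∪ (FOLLOW(F) if ε ∈ FIRST(RHS), i.e. RHS ⇒* ε)
FIRST('+') = { '+' }
ε ∉ FIRST('+'), so FOLLOW(F) is not added.
PREDICT(F → '+') = { '+' }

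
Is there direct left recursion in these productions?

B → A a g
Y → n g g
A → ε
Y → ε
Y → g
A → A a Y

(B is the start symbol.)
Yes, A is left-recursive

B → A a g: starts with A
Y → n g g: starts with n
A → ε: starts with ε
Y → ε: starts with ε
Y → g: starts with g
A → A a Y: LEFT RECURSIVE (starts with A)

The grammar has direct left recursion on: A.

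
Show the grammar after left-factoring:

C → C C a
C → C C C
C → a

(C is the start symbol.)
C → C C C'
C' → a
C' → C
C → a

Left-factoring transforms A → αβ₁ | αβ₂ into A → αA' and A' → β₁ | β₂
(α is the longest common prefix among the alternatives). Repeat until
no nonterminal has two alternatives with a common prefix.

Round 1: C has alternatives sharing prefix 'C C'. Introduce C': C → C C C'
  Add: C' → a
  Add: C' → C

No remaining common prefixes — done.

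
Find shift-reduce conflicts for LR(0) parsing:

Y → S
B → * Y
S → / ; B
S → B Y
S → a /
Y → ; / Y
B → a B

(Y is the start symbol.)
A shift-reduce conflict occurs when an LR(0) state has both:
  - a complete (reduce) item [A → α .] (dot at the end), and
  - a shift item [B → β . c γ] (dot before a terminal).

Augment with Y' → Y and build the canonical LR(0) collection (I0 = CLOSURE({[Y' → . Y]}), then GOTO on every symbol after a dot until no new states appear). It has 17 states:
  I0: { [B → . * Y], [B → . a B], [S → . / ; B], [S → . B Y], [S → . a /], [Y → . ; / Y], [Y → . S], [Y' → . Y] }  — shift
  I1: { [B → * . Y], [B → . * Y], [B → . a B], [S → . / ; B], [S → . B Y], [S → . a /], [Y → . ; / Y], [Y → . S] }  — shift
  I2: { [S → / . ; B] }  — shift
  I3: { [Y → ; . / Y] }  — shift
  I4: { [B → . * Y], [B → . a B], [S → . / ; B], [S → . B Y], [S → . a /], [S → B . Y], [Y → . ; / Y], [Y → . S] }  — shift
  I5: { [Y → S .] }  — reduce
  I6: { [Y' → Y .] }  — accept
  I7: { [B → . * Y], [B → . a B], [B → a . B], [S → a . /] }  — shift
  I8: { [S → a / .] }  — reduce
  I9: { [B → a B .] }  — reduce
  I10: { [B → . * Y], [B → . a B], [B → a . B] }  — shift
  I11: { [S → B Y .] }  — reduce
  I12: { [B → . * Y], [B → . a B], [S → . / ; B], [S → . B Y], [S → . a /], [Y → . ; / Y], [Y → . S], [Y → ; / . Y] }  — shift
  I13: { [Y → ; / Y .] }  — reduce
  I14: { [B → . * Y], [B → . a B], [S → / ; . B] }  — shift
  I15: { [S → / ; B .] }  — reduce
  I16: { [B → * Y .] }  — reduce

No state contains both a complete item and a shift item.

Answer: No shift-reduce conflicts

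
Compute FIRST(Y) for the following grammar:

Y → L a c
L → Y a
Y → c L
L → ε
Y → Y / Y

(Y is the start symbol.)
To compute FIRST(Y), examine every production with Y on the left-hand side, reading each right-hand side left to right until a non-nullable symbol is reached.

FIRST sets of the other non-terminals involved (by the same procedure, iterated to a fixed point):
  FIRST(L) = { 'a', 'c', ε }

From Y → L a c:
  - L is a non-terminal: add FIRST(L) \ {ε} = { 'a', 'c' }
    L is nullable, so continue to the next symbol
  - a is a terminal: add 'a' and stop
From Y → c L:
  - c is a terminal: add 'c' and stop
From Y → Y / Y:
  - Y is the symbol being defined: contributes nothing new
    Y is not nullable, so stop

Collecting: FIRST(Y) = { 'a', 'c' }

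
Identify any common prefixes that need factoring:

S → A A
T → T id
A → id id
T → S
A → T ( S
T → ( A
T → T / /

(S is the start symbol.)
Yes, T has productions with common prefix 'T'

Left-factoring is needed when two productions for the same non-terminal
share a common prefix on the right-hand side.

Productions for T:
  T → T id
  T → S
  T → ( A
  T → T / /
Productions for A:
  A → id id
  A → T ( S

Found common prefix 'T' in productions for T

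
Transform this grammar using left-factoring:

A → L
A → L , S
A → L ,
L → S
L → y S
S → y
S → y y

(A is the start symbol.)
Left-factoring transforms A → αβ₁ | αβ₂ into A → αA' and A' → β₁ | β₂
(α is the longest common prefix among the alternatives). Repeat until
no nonterminal has two alternatives with a common prefix.

Round 1: A has alternatives sharing prefix 'L'. Introduce A': A → L A'
  Add: A' → ε
  Add: A' → , S
  Add: A' → ,

Round 2: A' has alternatives sharing prefix ','. Introduce A'': A' → , A''
  Add: A'' → S
  Add: A'' → ε

Round 3: S has alternatives sharing prefix 'y'. Introduce S': S → y S'
  Add: S' → ε
  Add: S' → y

No remaining common prefixes — done.

Resulting grammar:
A → L A'
A' → ε
A' → , A''
A'' → S
A'' → ε
L → S
L → y S
S → y S'
S' → ε
S' → y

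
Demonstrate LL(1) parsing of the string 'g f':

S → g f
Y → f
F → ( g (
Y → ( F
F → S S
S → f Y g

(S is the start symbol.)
Stack is shown with the top on the left.

Stack  Input  Action
--------------------
S $    g f $  output S → g f
g f $  g f $  match 'g'
f $    f $    match 'f'
$      $      accept

The string is accepted.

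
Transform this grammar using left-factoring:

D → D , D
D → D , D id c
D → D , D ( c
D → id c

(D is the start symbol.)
Left-factoring transforms A → αβ₁ | αβ₂ into A → αA' and A' → β₁ | β₂
(α is the longest common prefix among the alternatives). Repeat until
no nonterminal has two alternatives with a common prefix.

Round 1: D has alternatives sharing prefix 'D , D'. Introduce D': D → D , D D'
  Add: D' → ε
  Add: D' → id c
  Add: D' → ( c

No remaining common prefixes — done.

Resulting grammar:
D → D , D D'
D' → ε
D' → id c
D' → ( c
D → id c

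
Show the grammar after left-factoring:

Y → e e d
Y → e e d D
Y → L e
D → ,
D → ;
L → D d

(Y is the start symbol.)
Y → e e d Y'
Y' → ε
Y' → D
Y → L e
D → ,
D → ;
L → D d

Left-factoring transforms A → αβ₁ | αβ₂ into A → αA' and A' → β₁ | β₂
(α is the longest common prefix among the alternatives). Repeat until
no nonterminal has two alternatives with a common prefix.

Round 1: Y has alternatives sharing prefix 'e e d'. Introduce Y': Y → e e d Y'
  Add: Y' → ε
  Add: Y' → D

No remaining common prefixes — done.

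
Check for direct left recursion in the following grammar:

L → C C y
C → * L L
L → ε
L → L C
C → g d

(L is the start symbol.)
L → C C y: starts with C
C → * L L: starts with '*'
L → ε: starts with ε
L → L C: LEFT RECURSIVE (starts with L)
C → g d: starts with g

The grammar has direct left recursion on: L.

Answer: Yes, L is left-recursive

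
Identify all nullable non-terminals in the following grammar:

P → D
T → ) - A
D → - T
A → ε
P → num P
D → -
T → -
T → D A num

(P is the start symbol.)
A non-terminal is nullable if it can derive ε (the empty string): either it has an ε-production, or it has a production whose right-hand side consists entirely of nullable non-terminals.

ε-productions: A → ε
So A is immediately nullable.
No further non-terminal can be added: every production for the remaining non-terminals contains a terminal or a non-nullable non-terminal.
Nullable = { 'A' }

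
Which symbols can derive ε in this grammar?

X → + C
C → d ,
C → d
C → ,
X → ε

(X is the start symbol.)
A non-terminal is nullable if it can derive ε (the empty string): either it has an ε-production, or it has a production whose right-hand side consists entirely of nullable non-terminals.

ε-productions: X → ε
So X is immediately nullable.
No further non-terminal can be added: every production for the remaining non-terminals contains a terminal or a non-nullable non-terminal.
Nullable = { 'X' }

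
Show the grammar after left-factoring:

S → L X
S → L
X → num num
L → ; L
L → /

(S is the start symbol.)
Left-factoring transforms A → αβ₁ | αβ₂ into A → αA' and A' → β₁ | β₂
(α is the longest common prefix among the alternatives). Repeat until
no nonterminal has two alternatives with a common prefix.

Round 1: S has alternatives sharing prefix 'L'. Introduce S': S → L S'
  Add: S' → X
  Add: S' → ε

No remaining common prefixes — done.

Resulting grammar:
S → L S'
S' → X
S' → ε
X → num num
L → ; L
L → /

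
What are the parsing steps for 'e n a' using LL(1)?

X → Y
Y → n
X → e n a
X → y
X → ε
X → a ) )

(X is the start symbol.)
LL(1) parsing maintains a stack (initially the start symbol over $) and the input. At each step: if the stack top is a terminal, match it against the current input token; if it is a non-terminal N, replace it with the RHS of M[N, lookahead] (the unique production whose predict set contains the lookahead).

Stack is shown with the top on the left.

Stack    Input    Action
------------------------
X $      e n a $  output X → e n a
e n a $  e n a $  match 'e'
n a $    n a $    match 'n'
a $      a $      match 'a'
$        $        accept

The string is accepted.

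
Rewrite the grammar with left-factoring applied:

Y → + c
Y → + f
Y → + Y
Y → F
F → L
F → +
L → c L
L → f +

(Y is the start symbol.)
Y → + Y'
Y' → c
Y' → f
Y' → Y
Y → F
F → L
F → +
L → c L
L → f +

Left-factoring transforms A → αβ₁ | αβ₂ into A → αA' and A' → β₁ | β₂
(α is the longest common prefix among the alternatives). Repeat until
no nonterminal has two alternatives with a common prefix.

Round 1: Y has alternatives sharing prefix '+'. Introduce Y': Y → + Y'
  Add: Y' → c
  Add: Y' → f
  Add: Y' → Y

No remaining common prefixes — done.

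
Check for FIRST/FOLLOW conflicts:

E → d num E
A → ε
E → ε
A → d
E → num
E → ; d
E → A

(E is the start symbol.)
Nullable non-terminals: A, E.
FIRST sets used below: FIRST(A) = { 'd', ε }

A: nullable alternative(s) A → ε; FOLLOW(A) = { $ }
  A → ε: FIRST \ {ε} = { } — this is the only nullable alternative, skip
  A → d: FIRST \ {ε} = { 'd' } — disjoint from FOLLOW(A)

E: nullable alternative(s) E → ε, E → A; FOLLOW(E) = { $ }
  E → d num E: FIRST \ {ε} = { 'd' } — disjoint from FOLLOW(E)
  E → ε: FIRST \ {ε} = { } — disjoint from FOLLOW(E)
  E → num: FIRST \ {ε} = { 'num' } — disjoint from FOLLOW(E)
  E → ; d: FIRST \ {ε} = { ';' } — disjoint from FOLLOW(E)
  E → A: FIRST \ {ε} = { 'd' } — disjoint from FOLLOW(E)

No FIRST/FOLLOW conflicts found.

Answer: No FIRST/FOLLOW conflicts.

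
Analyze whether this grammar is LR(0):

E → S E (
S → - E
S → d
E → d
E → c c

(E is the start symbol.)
A grammar is LR(0) if no state in the canonical LR(0) collection has:
  - both a shift item (dot before a terminal) and a complete item (shift-reduce conflict), or
  - two or more complete items (reduce-reduce conflict; the accept item [E' → E .] counts as a complete item here).

Augment with E' → E and build the canonical LR(0) collection (I0 = CLOSURE({[E' → . E]}), then GOTO on every symbol after a dot until no new states appear). It has 10 states:
  I0: { [E → . S E (], [E → . c c], [E → . d], [E' → . E], [S → . - E], [S → . d] }  — shift
  I1: { [E → . S E (], [E → . c c], [E → . d], [S → - . E], [S → . - E], [S → . d] }  — shift
  I2: { [E' → E .] }  — accept
  I3: { [E → . S E (], [E → . c c], [E → . d], [E → S . E (], [S → . - E], [S → . d] }  — shift
  I4: { [E → c . c] }  — shift
  I5: { [E → d .], [S → d .] }  — 2 reduces
  I6: { [E → c c .] }  — reduce
  I7: { [E → S E . (] }  — shift
  I8: { [E → S E ( .] }  — reduce
  I9: { [S → - E .] }  — reduce

Conflict in state I5:
  Reduce-reduce conflict: [E → d .] and [S → d .]
So the grammar is NOT LR(0).

Answer: No. Reduce-reduce conflict: [E → d .] and [S → d .]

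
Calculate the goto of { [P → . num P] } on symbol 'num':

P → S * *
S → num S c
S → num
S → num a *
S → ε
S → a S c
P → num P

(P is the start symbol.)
GOTO(I, 'num') = CLOSURE({ [A → αX.β] : [A → α.Xβ] ∈ I, X = 'num' })

Items with dot before 'num', with the dot advanced:
  [P → . num P] → [P → num . P]
Closure of the advanced items:
  [P → num . P] has the dot before P: add [P → . S * *], [P → . num P]
  [P → . S * *] has the dot before S: add [S → . num S c], [S → . num], [S → . num a *], [S → .], [S → . a S c]

GOTO = { [P → . S * *], [P → . num P], [P → num . P], [S → . a S c], [S → . num S c], [S → . num a *], [S → . num], [S → .] }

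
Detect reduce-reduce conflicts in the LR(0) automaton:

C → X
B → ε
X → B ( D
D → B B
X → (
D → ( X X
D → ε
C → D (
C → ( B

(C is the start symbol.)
Yes — I0: [B → .] vs [D → .]; I1: [B → .] vs [X → ( .]; I7: [B → .] vs [D → .]

A reduce-reduce conflict occurs when an LR(0) state has two complete items [A → α .] and [B → β .] — both call for a reduction, and with no lookahead the parser cannot choose between them.

Augment with C' → C and build the canonical LR(0) collection (I0 = CLOSURE({[C' → . C]}), then GOTO on every symbol after a dot until no new states appear). It has 17 states:
  I0: { [B → .], [C → . ( B], [C → . D (], [C → . X], [C' → . C], [D → . ( X X], [D → . B B], [D → .], [X → . (], [X → . B ( D] }  — shift, 2 reduces
  I1: { [B → .], [C → ( . B], [D → ( . X X], [X → ( .], [X → . (], [X → . B ( D] }  — shift, 2 reduces
  I2: { [B → .], [D → B . B], [X → B . ( D] }  — shift, reduce
  I3: { [C' → C .] }  — accept
  I4: { [C → D . (] }  — shift
  I5: { [C → X .] }  — reduce
  I6: { [C → D ( .] }  — reduce
  I7: { [B → .], [D → . ( X X], [D → . B B], [D → .], [X → B ( . D] }  — shift, 2 reduces
  I8: { [D → B B .] }  — reduce
  I9: { [B → .], [D → ( . X X], [X → . (], [X → . B ( D] }  — shift, reduce
  I10: { [B → .], [D → B . B] }  — reduce
  I11: { [X → B ( D .] }  — reduce
  I12: { [X → ( .] }  — reduce
  I13: { [X → B . ( D] }  — shift
  I14: { [B → .], [D → ( X . X], [X → . (], [X → . B ( D] }  — shift, reduce
  I15: { [D → ( X X .] }  — reduce
  I16: { [C → ( B .], [X → B . ( D] }  — shift, reduce

I0 contains complete items [B → .], [D → .] — reduce-reduce conflict.
I1 contains complete items [B → .], [X → ( .] — reduce-reduce conflict.
I7 contains complete items [B → .], [D → .] — reduce-reduce conflict.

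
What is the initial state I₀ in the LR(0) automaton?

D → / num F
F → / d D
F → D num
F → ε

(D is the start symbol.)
First, augment the grammar with D' → D
I₀ = CLOSURE({ [D' → . D] }):
  [D' → . D] has the dot before D: add [D → . / num F]
No further items can be added.

I₀ = { [D → . / num F], [D' → . D] }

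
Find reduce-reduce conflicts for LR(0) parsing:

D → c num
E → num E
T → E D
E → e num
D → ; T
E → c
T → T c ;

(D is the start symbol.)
No reduce-reduce conflicts

A reduce-reduce conflict occurs when an LR(0) state has two complete items [A → α .] and [B → β .] — both call for a reduction, and with no lookahead the parser cannot choose between them.

Augment with D' → D and build the canonical LR(0) collection (I0 = CLOSURE({[D' → . D]}), then GOTO on every symbol after a dot until no new states appear). It has 15 states:
  I0: { [D → . ; T], [D → . c num], [D' → . D] }  — shift
  I1: { [D → ; . T], [E → . c], [E → . e num], [E → . num E], [T → . E D], [T → . T c ;] }  — shift
  I2: { [D' → D .] }  — accept
  I3: { [D → c . num] }  — shift
  I4: { [D → c num .] }  — reduce
  I5: { [D → . ; T], [D → . c num], [T → E . D] }  — shift
  I6: { [D → ; T .], [T → T . c ;] }  — shift, reduce
  I7: { [E → c .] }  — reduce
  I8: { [E → e . num] }  — shift
  I9: { [E → . c], [E → . e num], [E → . num E], [E → num . E] }  — shift
  I10: { [E → num E .] }  — reduce
  I11: { [E → e num .] }  — reduce
  I12: { [T → T c . ;] }  — shift
  I13: { [T → T c ; .] }  — reduce
  I14: { [T → E D .] }  — reduce

No state contains more than one complete item.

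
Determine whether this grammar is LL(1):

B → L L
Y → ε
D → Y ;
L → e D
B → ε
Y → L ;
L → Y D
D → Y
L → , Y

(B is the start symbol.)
A grammar is LL(1) if for each non-terminal N with multiple productions, the predict sets of those productions are pairwise disjoint, where PREDICT(N → α) = (FIRST(α) \ {ε}) ∪ (FOLLOW(N) if α ⇒* ε).

Relevant sets:
  FIRST(L) = { ',', ';', 'e', ε }
  FIRST(Y) = { ',', ';', 'e', ε }
  FIRST(D) = { ',', ';', 'e', ε }
  FOLLOW(B) = { $ }
  FOLLOW(Y) = { $, ',', ';', 'e' }
  FOLLOW(D) = { $, ',', ';', 'e' }
  FOLLOW(L) = { $, ',', ';', 'e' }

For B:
  PREDICT(B → L L) = { $, ',', ';', 'e' }
  PREDICT(B → ε) = { $ }
For Y:
  PREDICT(Y → ε) = { $, ',', ';', 'e' }
  PREDICT(Y → L ';') = { ',', ';', 'e' }
For D:
  PREDICT(D → Y ';') = { ',', ';', 'e' }
  PREDICT(D → Y) = { $, ',', ';', 'e' }
For L:
  PREDICT(L → e D) = { 'e' }
  PREDICT(L → Y D) = { $, ',', ';', 'e' }
  PREDICT(L → ',' Y) = { ',' }

Conflict found: Predict set conflict for B: { $ }
The grammar is NOT LL(1).

Answer: No. Predict set conflict for B: { $ }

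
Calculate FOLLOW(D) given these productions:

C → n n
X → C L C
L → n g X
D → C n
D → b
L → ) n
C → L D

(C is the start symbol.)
To compute FOLLOW(D), find every occurrence of D on a right-hand side N → α D β: add FIRST(β) \ {ε}, and if β is empty or nullable also add FOLLOW(N). Iterate to a fixed point.

In C → L D: D is at the end, add FOLLOW(C)

The FOLLOW sets referred to above (computed the same way, to a fixed point):
  FOLLOW(C) = { $, ')', 'b', 'n' }

Taking the union: FOLLOW(D) = { $, ')', 'b', 'n' }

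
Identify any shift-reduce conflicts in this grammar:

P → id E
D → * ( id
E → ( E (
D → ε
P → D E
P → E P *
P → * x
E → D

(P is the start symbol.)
Augment with P' → P and build the canonical LR(0) collection (I0 = CLOSURE({[P' → . P]}), then GOTO on every symbol after a dot until no new states appear). It has 18 states:
  I0: { [D → . * ( id], [D → .], [E → . ( E (], [E → . D], [P → . * x], [P → . D E], [P → . E P *], [P → . id E], [P' → . P] }  — shift, reduce
  I1: { [D → . * ( id], [D → .], [E → ( . E (], [E → . ( E (], [E → . D] }  — shift, reduce
  I2: { [D → * . ( id], [P → * . x] }  — shift
  I3: { [D → . * ( id], [D → .], [E → . ( E (], [E → . D], [E → D .], [P → D . E] }  — shift, 2 reduces
  I4: { [D → . * ( id], [D → .], [E → . ( E (], [E → . D], [P → . * x], [P → . D E], [P → . E P *], [P → . id E], [P → E . P *] }  — shift, reduce
  I5: { [P' → P .] }  — accept
  I6: { [D → . * ( id], [D → .], [E → . ( E (], [E → . D], [P → id . E] }  — shift, reduce
  I7: { [D → * . ( id] }  — shift
  I8: { [E → D .] }  — reduce
  I9: { [P → id E .] }  — reduce
  I10: { [D → * ( . id] }  — shift
  I11: { [D → * ( id .] }  — reduce
  I12: { [P → E P . *] }  — shift
  I13: { [P → E P * .] }  — reduce
  I14: { [P → D E .] }  — reduce
  I15: { [P → * x .] }  — reduce
  I16: { [E → ( E . (] }  — shift
  I17: { [E → ( E ( .] }  — reduce

I0 contains reduce item [D → .] and shift items [D → . * ( id], [E → . ( E (], [P → . * x], [P → . id E] — shift-reduce conflict.
I1 contains reduce item [D → .] and shift items [D → . * ( id], [E → . ( E (] — shift-reduce conflict.
I3 contains reduce items [D → .], [E → D .] and shift items [D → . * ( id], [E → . ( E (] — shift-reduce conflict.
I4 contains reduce item [D → .] and shift items [D → . * ( id], [E → . ( E (], [P → . * x], [P → . id E] — shift-reduce conflict.
I6 contains reduce item [D → .] and shift items [D → . * ( id], [E → . ( E (] — shift-reduce conflict.

Answer: Yes — I0: [D → .] vs [D → . * ( id]; I1: [D → .] vs [D → . * ( id]; I3: [D → .] vs [D → . * ( id]; I4: [D → .] vs [D → . * ( id]; I6: [D → .] vs [D → . * ( id]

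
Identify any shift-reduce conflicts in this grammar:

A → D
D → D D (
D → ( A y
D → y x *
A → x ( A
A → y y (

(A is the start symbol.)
Yes — I3: [A → D .] vs [D → . ( A y]; I14: [D → D D ( .] vs [A → . x ( A]

A shift-reduce conflict occurs when an LR(0) state has both:
  - a complete (reduce) item [A → α .] (dot at the end), and
  - a shift item [B → β . c γ] (dot before a terminal).

Augment with A' → A and build the canonical LR(0) collection (I0 = CLOSURE({[A' → . A]}), then GOTO on every symbol after a dot until no new states appear). It has 17 states:
  I0: { [A → . D], [A → . x ( A], [A → . y y (], [A' → . A], [D → . ( A y], [D → . D D (], [D → . y x *] }  — shift
  I1: { [A → . D], [A → . x ( A], [A → . y y (], [D → ( . A y], [D → . ( A y], [D → . D D (], [D → . y x *] }  — shift
  I2: { [A' → A .] }  — accept
  I3: { [A → D .], [D → . ( A y], [D → . D D (], [D → . y x *], [D → D . D (] }  — shift, reduce
  I4: { [A → x . ( A] }  — shift
  I5: { [A → y . y (], [D → y . x *] }  — shift
  I6: { [D → y x . *] }  — shift
  I7: { [A → y y . (] }  — shift
  I8: { [A → y y ( .] }  — reduce
  I9: { [D → y x * .] }  — reduce
  I10: { [A → . D], [A → . x ( A], [A → . y y (], [A → x ( . A], [D → . ( A y], [D → . D D (], [D → . y x *] }  — shift
  I11: { [A → x ( A .] }  — reduce
  I12: { [D → . ( A y], [D → . D D (], [D → . y x *], [D → D . D (], [D → D D . (] }  — shift
  I13: { [D → y . x *] }  — shift
  I14: { [A → . D], [A → . x ( A], [A → . y y (], [D → ( . A y], [D → . ( A y], [D → . D D (], [D → . y x *], [D → D D ( .] }  — shift, reduce
  I15: { [D → ( A . y] }  — shift
  I16: { [D → ( A y .] }  — reduce

I3 contains reduce item [A → D .] and shift items [D → . ( A y], [D → . y x *] — shift-reduce conflict.
I14 contains reduce item [D → D D ( .] and shift items [A → . x ( A], [A → . y y (], [D → . ( A y], [D → . y x *] — shift-reduce conflict.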